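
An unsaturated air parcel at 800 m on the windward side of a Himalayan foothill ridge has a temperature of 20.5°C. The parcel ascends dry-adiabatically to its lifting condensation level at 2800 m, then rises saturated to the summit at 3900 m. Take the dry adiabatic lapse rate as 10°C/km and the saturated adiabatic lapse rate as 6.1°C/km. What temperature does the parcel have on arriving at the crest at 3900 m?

-6.21°C

Dry to 2800 m: -10 × 2 km = -20°C, so T = 0.5°C.
Saturated to 3900 m: -6.1 × 1.1 km = -6.71°C, so T = -6.21°C.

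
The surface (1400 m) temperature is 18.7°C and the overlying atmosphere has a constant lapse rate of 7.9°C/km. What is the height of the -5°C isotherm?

Height above start = (18.7 − (-5)) / 7.9 = 3 km
Altitude = 1400 m + 3000 m = 4400 m

4400 m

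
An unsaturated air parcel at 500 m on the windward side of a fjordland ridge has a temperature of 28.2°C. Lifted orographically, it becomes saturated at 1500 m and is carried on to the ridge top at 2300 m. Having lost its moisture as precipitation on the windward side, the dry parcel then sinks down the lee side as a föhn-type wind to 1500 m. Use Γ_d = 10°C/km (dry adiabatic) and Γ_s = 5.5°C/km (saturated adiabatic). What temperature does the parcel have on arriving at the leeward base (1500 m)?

From 500 m to 1500 m (dry): cools by 10 × 1 = 10°C, giving 18.2°C.
From 1500 m to 2300 m (saturated): cools by 5.5 × 0.8 = 4.4°C, giving 13.8°C.
From 2300 m to 1500 m (dry descent): warms by 10 × 0.8 = 8°C, giving 21.8°C.

21.8°C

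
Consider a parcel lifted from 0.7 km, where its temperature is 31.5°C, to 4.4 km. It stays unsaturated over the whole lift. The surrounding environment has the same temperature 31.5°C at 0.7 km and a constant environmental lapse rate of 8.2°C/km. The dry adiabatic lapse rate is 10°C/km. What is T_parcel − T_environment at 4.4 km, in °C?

-6.66°C (parcel cooler than environment)

Parcel:
  Dry to 4400 m: -10 × 3.7 km = -37°C, so T = -5.5°C.
Environment:
  Environment to 4400 m: -8.2 × 3.7 km = -30.34°C, so T = 1.16°C.
T_parcel − T_env = -5.5 − 1.16 = -6.66°C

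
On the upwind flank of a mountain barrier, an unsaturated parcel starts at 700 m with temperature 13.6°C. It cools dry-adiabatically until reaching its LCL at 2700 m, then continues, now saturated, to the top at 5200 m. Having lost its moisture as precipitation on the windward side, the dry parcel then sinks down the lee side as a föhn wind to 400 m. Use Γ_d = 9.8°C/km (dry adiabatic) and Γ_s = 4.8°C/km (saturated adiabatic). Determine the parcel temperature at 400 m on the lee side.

29.04°C

From 700 m to 2700 m (dry): cools by 9.8 × 2 = 19.6°C, giving -6°C.
From 2700 m to 5200 m (saturated): cools by 4.8 × 2.5 = 12°C, giving -18°C.
From 5200 m to 400 m (dry descent): warms by 9.8 × 4.8 = 47.04°C, giving 29.04°C.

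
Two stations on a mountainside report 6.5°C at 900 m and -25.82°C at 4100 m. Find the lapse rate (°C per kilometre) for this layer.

Γ = −ΔT/Δz = (6.5 − (-25.82)) / (4100 − 900) m
  = 32.32°C / 3.2 km = 10.1°C/km

10.1°C/km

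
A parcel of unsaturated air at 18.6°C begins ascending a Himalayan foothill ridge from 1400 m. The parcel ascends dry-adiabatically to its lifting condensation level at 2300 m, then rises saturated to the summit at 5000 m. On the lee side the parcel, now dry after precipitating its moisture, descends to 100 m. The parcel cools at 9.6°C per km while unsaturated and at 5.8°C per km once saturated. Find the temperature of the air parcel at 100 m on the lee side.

1400 → 2300 m (dry, 9.6°C/km): ΔT = -9.6 × 0.9 = -8.64°C → T = 9.96°C
2300 → 5000 m (saturated, 5.8°C/km): ΔT = -5.8 × 2.7 = -15.66°C → T = -5.7°C
5000 → 100 m (dry descent, 9.6°C/km): ΔT = +9.6 × 4.9 = +47.04°C → T = 41.34°C

41.34°C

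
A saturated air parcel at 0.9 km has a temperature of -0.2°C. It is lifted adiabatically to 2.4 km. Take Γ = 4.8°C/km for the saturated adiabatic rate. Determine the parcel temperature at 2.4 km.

Saturated adiabatic to 2400 m: -4.8 × 1.5 km = -7.2°C, so T = -7.4°C.

-7.4°C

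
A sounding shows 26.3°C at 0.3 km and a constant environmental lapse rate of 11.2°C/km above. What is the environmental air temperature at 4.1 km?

Environmental to 4100 m: -11.2 × 3.8 km = -42.56°C, so T = -16.26°C.

-16.26°C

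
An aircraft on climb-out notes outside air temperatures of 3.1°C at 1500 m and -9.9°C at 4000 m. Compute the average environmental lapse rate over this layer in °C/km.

Γ = −ΔT/Δz = (3.1 − (-9.9)) / (4000 − 1500) m
  = 13°C / 2.5 km = 5.2°C/km

5.2°C/km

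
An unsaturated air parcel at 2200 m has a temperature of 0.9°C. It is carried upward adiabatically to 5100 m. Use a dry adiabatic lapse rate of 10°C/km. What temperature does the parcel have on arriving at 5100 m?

-28.1°C

From 2200 m to 5100 m (dry adiabatic): cools by 10 × 2.9 = 29°C, giving -28.1°C.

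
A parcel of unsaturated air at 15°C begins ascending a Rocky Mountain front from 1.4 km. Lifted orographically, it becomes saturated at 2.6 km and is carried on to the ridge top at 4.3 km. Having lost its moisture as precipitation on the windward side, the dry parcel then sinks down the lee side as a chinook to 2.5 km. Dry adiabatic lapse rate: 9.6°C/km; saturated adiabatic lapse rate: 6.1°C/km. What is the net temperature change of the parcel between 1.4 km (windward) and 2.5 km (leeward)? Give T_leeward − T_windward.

-4.61°C

1400–2600 m, dry: Δz = 1.2 km ⇒ ΔT = -11.52°C; T = 3.48°C
2600–4300 m, saturated: Δz = 1.7 km ⇒ ΔT = -10.37°C; T = -6.89°C
4300–2500 m, dry descent: Δz = 1.8 km ⇒ ΔT = +17.28°C; T = 10.39°C
Net change vs windward start: 10.39 − 15 = -4.61°C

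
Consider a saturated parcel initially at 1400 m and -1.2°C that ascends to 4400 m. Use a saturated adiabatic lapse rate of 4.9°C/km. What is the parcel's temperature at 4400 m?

1400 → 4400 m (saturated adiabatic, 4.9°C/km): ΔT = -4.9 × 3 = -14.7°C → T = -15.9°C

-15.9°C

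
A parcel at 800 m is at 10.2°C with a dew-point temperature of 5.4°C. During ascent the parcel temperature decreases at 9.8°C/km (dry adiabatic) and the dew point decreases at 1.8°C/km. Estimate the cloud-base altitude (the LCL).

T and T_d converge at 9.8 − 1.8 = 8°C per km
Height above start = (10.2 − 5.4) / 8 = 0.6 km
LCL altitude = 800 m + 600 m = 1400 m

1400 m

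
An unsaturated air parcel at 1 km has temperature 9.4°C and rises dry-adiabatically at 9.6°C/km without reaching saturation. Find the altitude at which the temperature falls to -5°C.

2.5 km

Height above start = (9.4 − (-5)) / 9.6 = 1.5 km
Altitude = 1000 m + 1500 m = 2500 m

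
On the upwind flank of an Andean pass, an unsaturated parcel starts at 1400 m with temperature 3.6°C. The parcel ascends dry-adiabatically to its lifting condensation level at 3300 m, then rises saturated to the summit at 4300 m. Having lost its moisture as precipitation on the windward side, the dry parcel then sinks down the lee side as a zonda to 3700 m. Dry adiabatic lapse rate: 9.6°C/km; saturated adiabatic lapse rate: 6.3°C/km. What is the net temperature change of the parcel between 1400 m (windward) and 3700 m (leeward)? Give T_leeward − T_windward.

-18.78°C

1400 → 3300 m (dry, 9.6°C/km): ΔT = -9.6 × 1.9 = -18.24°C → T = -14.64°C
3300 → 4300 m (saturated, 6.3°C/km): ΔT = -6.3 × 1 = -6.3°C → T = -20.94°C
4300 → 3700 m (dry descent, 9.6°C/km): ΔT = +9.6 × 0.6 = +5.76°C → T = -15.18°C
Net change vs windward start: -15.18 − 3.6 = -18.78°C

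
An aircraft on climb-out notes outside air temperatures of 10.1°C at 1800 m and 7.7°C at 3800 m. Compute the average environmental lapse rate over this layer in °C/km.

1.2°C/km

Γ = −ΔT/Δz = (10.1 − 7.7) / (3800 − 1800) m
  = 2.4°C / 2 km = 1.2°C/km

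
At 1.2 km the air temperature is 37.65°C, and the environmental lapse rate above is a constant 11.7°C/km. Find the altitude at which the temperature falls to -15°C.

Height above start = (37.65 − (-15)) / 11.7 = 4.5 km
Altitude = 1200 m + 4500 m = 5700 m

5.7 km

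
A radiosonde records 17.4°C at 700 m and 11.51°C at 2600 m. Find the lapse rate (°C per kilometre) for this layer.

3.1°C/km

Γ = −ΔT/Δz = (17.4 − 11.51) / (2600 − 700) m
  = 5.89°C / 1.9 km = 3.1°C/km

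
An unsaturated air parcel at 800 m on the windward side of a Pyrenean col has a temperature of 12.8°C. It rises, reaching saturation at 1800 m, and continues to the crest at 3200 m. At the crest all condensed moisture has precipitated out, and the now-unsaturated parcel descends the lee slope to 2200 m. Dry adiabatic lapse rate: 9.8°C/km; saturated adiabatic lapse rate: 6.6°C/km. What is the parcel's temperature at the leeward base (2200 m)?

800–1800 m, dry: Δz = 1 km ⇒ ΔT = -9.8°C; T = 3°C
1800–3200 m, saturated: Δz = 1.4 km ⇒ ΔT = -9.24°C; T = -6.24°C
3200–2200 m, dry descent: Δz = 1 km ⇒ ΔT = +9.8°C; T = 3.56°C

3.56°C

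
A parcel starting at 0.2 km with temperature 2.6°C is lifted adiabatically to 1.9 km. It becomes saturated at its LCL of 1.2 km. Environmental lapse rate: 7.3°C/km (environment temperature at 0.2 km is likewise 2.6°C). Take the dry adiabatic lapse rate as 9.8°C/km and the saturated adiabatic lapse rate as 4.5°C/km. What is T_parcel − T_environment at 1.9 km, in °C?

Parcel:
  200–1200 m, dry: Δz = 1 km ⇒ ΔT = -9.8°C; T = -7.2°C
  1200–1900 m, saturated: Δz = 0.7 km ⇒ ΔT = -3.15°C; T = -10.35°C
Environment:
  200–1900 m, environment: Δz = 1.7 km ⇒ ΔT = -12.41°C; T = -9.81°C
T_parcel − T_env = -10.35 − (-9.81) = -0.54°C

-0.54°C (parcel cooler than environment)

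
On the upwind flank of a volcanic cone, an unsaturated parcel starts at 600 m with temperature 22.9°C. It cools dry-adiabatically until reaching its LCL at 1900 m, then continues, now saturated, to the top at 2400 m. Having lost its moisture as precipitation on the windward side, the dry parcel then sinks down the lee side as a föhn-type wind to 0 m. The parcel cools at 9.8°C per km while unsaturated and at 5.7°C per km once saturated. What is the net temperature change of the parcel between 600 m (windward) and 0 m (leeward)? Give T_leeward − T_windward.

From 600 m to 1900 m (dry): cools by 9.8 × 1.3 = 12.74°C, giving 10.16°C.
From 1900 m to 2400 m (saturated): cools by 5.7 × 0.5 = 2.85°C, giving 7.31°C.
From 2400 m to 0 m (dry descent): warms by 9.8 × 2.4 = 23.52°C, giving 30.83°C.
Net change vs windward start: 30.83 − 22.9 = +7.93°C

+7.93°C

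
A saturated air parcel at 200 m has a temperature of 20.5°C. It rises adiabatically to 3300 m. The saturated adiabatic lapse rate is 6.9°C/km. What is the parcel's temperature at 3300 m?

200 → 3300 m (saturated adiabatic, 6.9°C/km): ΔT = -6.9 × 3.1 = -21.39°C → T = -0.89°C

-0.89°C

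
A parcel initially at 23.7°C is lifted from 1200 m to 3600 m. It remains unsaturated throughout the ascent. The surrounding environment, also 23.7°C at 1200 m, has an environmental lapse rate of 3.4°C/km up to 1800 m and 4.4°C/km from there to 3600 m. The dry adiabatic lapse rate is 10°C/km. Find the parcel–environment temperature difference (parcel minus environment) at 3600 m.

-14.04°C (parcel cooler than environment)

Parcel:
  1200–3600 m, dry: Δz = 2.4 km ⇒ ΔT = -24°C; T = -0.3°C
Environment:
  1200–1800 m, environment, lower layer: Δz = 0.6 km ⇒ ΔT = -2.04°C; T = 21.66°C
  1800–3600 m, environment, upper layer: Δz = 1.8 km ⇒ ΔT = -7.92°C; T = 13.74°C
T_parcel − T_env = -0.3 − 13.74 = -14.04°C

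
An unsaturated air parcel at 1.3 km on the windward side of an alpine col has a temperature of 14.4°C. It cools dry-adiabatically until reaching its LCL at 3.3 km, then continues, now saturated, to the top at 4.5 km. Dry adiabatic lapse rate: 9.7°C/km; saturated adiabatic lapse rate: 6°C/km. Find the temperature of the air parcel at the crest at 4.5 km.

-12.2°C

From 1300 m to 3300 m (dry): cools by 9.7 × 2 = 19.4°C, giving -5°C.
From 3300 m to 4500 m (saturated): cools by 6 × 1.2 = 7.2°C, giving -12.2°C.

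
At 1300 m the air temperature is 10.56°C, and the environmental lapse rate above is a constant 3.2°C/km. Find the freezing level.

Height above start = (10.56 − 0) / 3.2 = 3.3 km
Altitude = 1300 m + 3300 m = 4600 m

4600 m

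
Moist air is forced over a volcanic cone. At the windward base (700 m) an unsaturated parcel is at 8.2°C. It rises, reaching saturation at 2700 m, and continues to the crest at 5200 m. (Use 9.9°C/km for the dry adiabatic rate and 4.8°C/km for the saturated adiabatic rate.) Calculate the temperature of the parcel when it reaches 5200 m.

-23.6°C

From 700 m to 2700 m (dry): cools by 9.9 × 2 = 19.8°C, giving -11.6°C.
From 2700 m to 5200 m (saturated): cools by 4.8 × 2.5 = 12°C, giving -23.6°C.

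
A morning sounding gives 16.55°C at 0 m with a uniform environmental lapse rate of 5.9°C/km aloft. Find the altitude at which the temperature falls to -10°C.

4500 m

Height above start = (16.55 − (-10)) / 5.9 = 4.5 km
Altitude = 0 m + 4500 m = 4500 m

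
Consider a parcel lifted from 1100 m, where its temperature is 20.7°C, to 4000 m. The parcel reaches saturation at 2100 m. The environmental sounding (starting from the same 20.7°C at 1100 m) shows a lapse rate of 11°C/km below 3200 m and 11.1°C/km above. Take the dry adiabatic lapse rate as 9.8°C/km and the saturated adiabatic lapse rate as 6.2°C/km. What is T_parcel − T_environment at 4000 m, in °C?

+10.4°C (parcel warmer than environment)

Parcel:
  1100 → 2100 m (dry, 9.8°C/km): ΔT = -9.8 × 1 = -9.8°C → T = 10.9°C
  2100 → 4000 m (saturated, 6.2°C/km): ΔT = -6.2 × 1.9 = -11.78°C → T = -0.88°C
Environment:
  1100 → 3200 m (environment, lower layer, 11°C/km): ΔT = -11 × 2.1 = -23.1°C → T = -2.4°C
  3200 → 4000 m (environment, upper layer, 11.1°C/km): ΔT = -11.1 × 0.8 = -8.88°C → T = -11.28°C
T_parcel − T_env = -0.88 − (-11.28) = +10.4°C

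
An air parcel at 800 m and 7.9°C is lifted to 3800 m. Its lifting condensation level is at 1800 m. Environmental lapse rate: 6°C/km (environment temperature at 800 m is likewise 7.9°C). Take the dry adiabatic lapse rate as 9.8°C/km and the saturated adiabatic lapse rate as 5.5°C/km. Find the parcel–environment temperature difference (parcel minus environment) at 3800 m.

Parcel:
  From 800 m to 1800 m (dry): cools by 9.8 × 1 = 9.8°C, giving -1.9°C.
  From 1800 m to 3800 m (saturated): cools by 5.5 × 2 = 11°C, giving -12.9°C.
Environment:
  From 800 m to 3800 m (environment): cools by 6 × 3 = 18°C, giving -10.1°C.
T_parcel − T_env = -12.9 − (-10.1) = -2.8°C

-2.8°C (parcel cooler than environment)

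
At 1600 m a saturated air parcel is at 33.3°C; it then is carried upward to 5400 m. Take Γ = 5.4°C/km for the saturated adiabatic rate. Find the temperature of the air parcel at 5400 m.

1600–5400 m, saturated adiabatic: Δz = 3.8 km ⇒ ΔT = -20.52°C; T = 12.78°C

12.78°C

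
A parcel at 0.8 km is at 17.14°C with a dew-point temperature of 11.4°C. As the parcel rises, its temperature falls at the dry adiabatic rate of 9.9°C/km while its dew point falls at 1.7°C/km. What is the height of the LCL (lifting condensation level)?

T and T_d converge at 9.9 − 1.7 = 8.2°C per km
Height above start = (17.14 − 11.4) / 8.2 = 0.7 km
LCL altitude = 800 m + 700 m = 1500 m

1.5 km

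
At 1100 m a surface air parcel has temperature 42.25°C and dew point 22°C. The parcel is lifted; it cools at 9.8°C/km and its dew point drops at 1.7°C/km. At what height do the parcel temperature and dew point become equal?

3600 m

T and T_d converge at 9.8 − 1.7 = 8.1°C per km
Height above start = (42.25 − 22) / 8.1 = 2.5 km
LCL altitude = 1100 m + 2500 m = 3600 m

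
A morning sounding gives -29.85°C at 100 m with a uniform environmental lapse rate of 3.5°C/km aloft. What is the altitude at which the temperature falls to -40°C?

Height above start = (-29.85 − (-40)) / 3.5 = 2.9 km
Altitude = 100 m + 2900 m = 3000 m

3000 m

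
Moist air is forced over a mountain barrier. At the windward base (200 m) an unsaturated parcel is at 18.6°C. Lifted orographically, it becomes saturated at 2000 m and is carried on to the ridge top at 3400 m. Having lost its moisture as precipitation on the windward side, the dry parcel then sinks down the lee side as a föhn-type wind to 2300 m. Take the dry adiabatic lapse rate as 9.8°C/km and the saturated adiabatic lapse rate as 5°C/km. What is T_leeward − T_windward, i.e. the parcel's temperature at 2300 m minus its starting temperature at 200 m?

200 → 2000 m (dry, 9.8°C/km): ΔT = -9.8 × 1.8 = -17.64°C → T = 0.96°C
2000 → 3400 m (saturated, 5°C/km): ΔT = -5 × 1.4 = -7°C → T = -6.04°C
3400 → 2300 m (dry descent, 9.8°C/km): ΔT = +9.8 × 1.1 = +10.78°C → T = 4.74°C
Net change vs windward start: 4.74 − 18.6 = -13.86°C

-13.86°C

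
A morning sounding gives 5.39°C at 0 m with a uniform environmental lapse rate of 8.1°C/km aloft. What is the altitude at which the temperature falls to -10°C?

1900 m

Height above start = (5.39 − (-10)) / 8.1 = 1.9 km
Altitude = 0 m + 1900 m = 1900 m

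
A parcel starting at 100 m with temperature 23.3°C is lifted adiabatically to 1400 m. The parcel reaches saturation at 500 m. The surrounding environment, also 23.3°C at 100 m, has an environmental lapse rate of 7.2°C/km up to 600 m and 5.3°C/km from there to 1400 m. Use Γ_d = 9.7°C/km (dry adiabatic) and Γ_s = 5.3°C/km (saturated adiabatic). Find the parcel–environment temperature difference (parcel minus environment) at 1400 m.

-0.81°C (parcel cooler than environment)

Parcel:
  100–500 m, dry: Δz = 0.4 km ⇒ ΔT = -3.88°C; T = 19.42°C
  500–1400 m, saturated: Δz = 0.9 km ⇒ ΔT = -4.77°C; T = 14.65°C
Environment:
  100–600 m, environment, lower layer: Δz = 0.5 km ⇒ ΔT = -3.6°C; T = 19.7°C
  600–1400 m, environment, upper layer: Δz = 0.8 km ⇒ ΔT = -4.24°C; T = 15.46°C
T_parcel − T_env = 14.65 − 15.46 = -0.81°C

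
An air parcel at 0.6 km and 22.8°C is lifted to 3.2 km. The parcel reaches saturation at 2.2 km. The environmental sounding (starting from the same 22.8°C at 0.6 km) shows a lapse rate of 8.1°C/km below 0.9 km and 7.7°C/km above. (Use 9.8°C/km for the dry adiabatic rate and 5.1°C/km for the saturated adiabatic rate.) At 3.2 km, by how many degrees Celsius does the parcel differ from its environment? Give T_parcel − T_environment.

-0.64°C (parcel cooler than environment)

Parcel:
  Dry to 2200 m: -9.8 × 1.6 km = -15.68°C, so T = 7.12°C.
  Saturated to 3200 m: -5.1 × 1 km = -5.1°C, so T = 2.02°C.
Environment:
  Environment, lower layer to 900 m: -8.1 × 0.3 km = -2.43°C, so T = 20.37°C.
  Environment, upper layer to 3200 m: -7.7 × 2.3 km = -17.71°C, so T = 2.66°C.
T_parcel − T_env = 2.02 − 2.66 = -0.64°C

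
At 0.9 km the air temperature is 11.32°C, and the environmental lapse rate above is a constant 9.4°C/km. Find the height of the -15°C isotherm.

3.7 km

Height above start = (11.32 − (-15)) / 9.4 = 2.8 km
Altitude = 900 m + 2800 m = 3700 m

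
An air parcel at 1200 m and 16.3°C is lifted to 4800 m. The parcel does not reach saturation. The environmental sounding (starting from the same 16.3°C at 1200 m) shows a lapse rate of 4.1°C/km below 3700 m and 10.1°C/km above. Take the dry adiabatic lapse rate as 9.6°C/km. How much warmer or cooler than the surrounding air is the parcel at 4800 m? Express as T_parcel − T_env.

Parcel:
  From 1200 m to 4800 m (dry): cools by 9.6 × 3.6 = 34.56°C, giving -18.26°C.
Environment:
  From 1200 m to 3700 m (environment, lower layer): cools by 4.1 × 2.5 = 10.25°C, giving 6.05°C.
  From 3700 m to 4800 m (environment, upper layer): cools by 10.1 × 1.1 = 11.11°C, giving -5.06°C.
T_parcel − T_env = -18.26 − (-5.06) = -13.2°C

-13.2°C (parcel cooler than environment)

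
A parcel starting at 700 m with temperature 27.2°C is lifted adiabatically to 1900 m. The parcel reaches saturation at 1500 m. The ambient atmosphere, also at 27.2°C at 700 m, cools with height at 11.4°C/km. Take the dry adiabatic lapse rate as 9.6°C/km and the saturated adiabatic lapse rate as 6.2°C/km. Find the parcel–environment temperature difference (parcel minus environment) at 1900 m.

Parcel:
  Dry to 1500 m: -9.6 × 0.8 km = -7.68°C, so T = 19.52°C.
  Saturated to 1900 m: -6.2 × 0.4 km = -2.48°C, so T = 17.04°C.
Environment:
  Environment to 1900 m: -11.4 × 1.2 km = -13.68°C, so T = 13.52°C.
T_parcel − T_env = 17.04 − 13.52 = +3.52°C

+3.52°C (parcel warmer than environment)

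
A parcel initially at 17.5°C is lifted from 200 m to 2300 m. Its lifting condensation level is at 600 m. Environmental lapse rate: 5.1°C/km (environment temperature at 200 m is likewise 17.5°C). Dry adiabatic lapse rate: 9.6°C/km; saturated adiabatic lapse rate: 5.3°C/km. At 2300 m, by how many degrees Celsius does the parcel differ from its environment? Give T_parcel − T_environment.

-2.14°C (parcel cooler than environment)

Parcel:
  Dry to 600 m: -9.6 × 0.4 km = -3.84°C, so T = 13.66°C.
  Saturated to 2300 m: -5.3 × 1.7 km = -9.01°C, so T = 4.65°C.
Environment:
  Environment to 2300 m: -5.1 × 2.1 km = -10.71°C, so T = 6.79°C.
T_parcel − T_env = 4.65 − 6.79 = -2.14°C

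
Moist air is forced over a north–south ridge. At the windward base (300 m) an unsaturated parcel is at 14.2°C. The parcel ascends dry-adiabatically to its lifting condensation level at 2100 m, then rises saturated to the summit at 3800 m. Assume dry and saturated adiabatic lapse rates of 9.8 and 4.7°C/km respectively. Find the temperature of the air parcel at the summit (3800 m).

-11.43°C

300 → 2100 m (dry, 9.8°C/km): ΔT = -9.8 × 1.8 = -17.64°C → T = -3.44°C
2100 → 3800 m (saturated, 4.7°C/km): ΔT = -4.7 × 1.7 = -7.99°C → T = -11.43°C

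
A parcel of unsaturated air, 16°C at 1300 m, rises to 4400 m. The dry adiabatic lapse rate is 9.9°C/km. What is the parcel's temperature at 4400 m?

-14.69°C

Dry adiabatic to 4400 m: -9.9 × 3.1 km = -30.69°C, so T = -14.69°C.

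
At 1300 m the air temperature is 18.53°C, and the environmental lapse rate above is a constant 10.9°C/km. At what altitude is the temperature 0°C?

Height above start = (18.53 − 0) / 10.9 = 1.7 km
Altitude = 1300 m + 1700 m = 3000 m

3000 m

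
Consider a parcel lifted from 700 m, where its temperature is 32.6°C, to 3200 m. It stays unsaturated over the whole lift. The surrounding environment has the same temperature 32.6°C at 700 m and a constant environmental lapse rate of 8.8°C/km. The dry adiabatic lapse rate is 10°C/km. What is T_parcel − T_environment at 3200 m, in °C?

-3°C (parcel cooler than environment)

Parcel:
  700–3200 m, dry: Δz = 2.5 km ⇒ ΔT = -25°C; T = 7.6°C
Environment:
  700–3200 m, environment: Δz = 2.5 km ⇒ ΔT = -22°C; T = 10.6°C
T_parcel − T_env = 7.6 − 10.6 = -3°C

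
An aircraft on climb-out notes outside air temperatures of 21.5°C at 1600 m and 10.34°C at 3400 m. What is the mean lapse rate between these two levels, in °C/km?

Γ = −ΔT/Δz = (21.5 − 10.34) / (3400 − 1600) m
  = 11.16°C / 1.8 km = 6.2°C/km

6.2°C/km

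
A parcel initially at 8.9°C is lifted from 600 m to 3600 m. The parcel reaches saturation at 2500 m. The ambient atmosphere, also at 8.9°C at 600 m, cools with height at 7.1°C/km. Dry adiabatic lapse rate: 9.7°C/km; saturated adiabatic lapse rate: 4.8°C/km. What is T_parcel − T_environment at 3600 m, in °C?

-2.41°C (parcel cooler than environment)

Parcel:
  600 → 2500 m (dry, 9.7°C/km): ΔT = -9.7 × 1.9 = -18.43°C → T = -9.53°C
  2500 → 3600 m (saturated, 4.8°C/km): ΔT = -4.8 × 1.1 = -5.28°C → T = -14.81°C
Environment:
  600 → 3600 m (environment, 7.1°C/km): ΔT = -7.1 × 3 = -21.3°C → T = -12.4°C
T_parcel − T_env = -14.81 − (-12.4) = -2.41°C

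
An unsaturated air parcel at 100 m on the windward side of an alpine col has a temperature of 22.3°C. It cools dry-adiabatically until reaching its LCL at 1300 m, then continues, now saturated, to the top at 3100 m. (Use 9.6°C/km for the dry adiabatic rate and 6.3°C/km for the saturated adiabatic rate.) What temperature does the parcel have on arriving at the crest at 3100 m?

-0.56°C

100–1300 m, dry: Δz = 1.2 km ⇒ ΔT = -11.52°C; T = 10.78°C
1300–3100 m, saturated: Δz = 1.8 km ⇒ ΔT = -11.34°C; T = -0.56°C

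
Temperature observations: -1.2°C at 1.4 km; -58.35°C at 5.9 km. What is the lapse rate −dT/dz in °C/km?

12.7°C/km

Γ = −ΔT/Δz = (-1.2 − (-58.35)) / (5900 − 1400) m
  = 57.15°C / 4.5 km = 12.7°C/km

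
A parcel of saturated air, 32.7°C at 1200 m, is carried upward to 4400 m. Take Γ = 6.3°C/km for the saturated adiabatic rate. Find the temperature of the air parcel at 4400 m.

12.54°C

From 1200 m to 4400 m (saturated adiabatic): cools by 6.3 × 3.2 = 20.16°C, giving 12.54°C.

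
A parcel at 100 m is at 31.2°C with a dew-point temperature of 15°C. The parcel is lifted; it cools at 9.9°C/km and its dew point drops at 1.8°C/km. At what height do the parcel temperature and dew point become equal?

T and T_d converge at 9.9 − 1.8 = 8.1°C per km
Height above start = (31.2 − 15) / 8.1 = 2 km
LCL altitude = 100 m + 2000 m = 2100 m

2100 m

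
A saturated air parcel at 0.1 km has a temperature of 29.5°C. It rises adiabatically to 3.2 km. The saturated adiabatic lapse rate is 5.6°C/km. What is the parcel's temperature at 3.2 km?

From 100 m to 3200 m (saturated adiabatic): cools by 5.6 × 3.1 = 17.36°C, giving 12.14°C.

12.14°C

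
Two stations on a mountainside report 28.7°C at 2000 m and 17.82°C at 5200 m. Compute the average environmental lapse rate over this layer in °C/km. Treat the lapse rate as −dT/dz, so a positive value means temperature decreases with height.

Γ = −ΔT/Δz = (28.7 − 17.82) / (5200 − 2000) m
  = 10.88°C / 3.2 km = 3.4°C/km

3.4°C/km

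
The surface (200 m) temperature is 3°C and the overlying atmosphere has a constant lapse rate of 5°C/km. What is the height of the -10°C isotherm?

Height above start = (3 − (-10)) / 5 = 2.6 km
Altitude = 200 m + 2600 m = 2800 m

2800 m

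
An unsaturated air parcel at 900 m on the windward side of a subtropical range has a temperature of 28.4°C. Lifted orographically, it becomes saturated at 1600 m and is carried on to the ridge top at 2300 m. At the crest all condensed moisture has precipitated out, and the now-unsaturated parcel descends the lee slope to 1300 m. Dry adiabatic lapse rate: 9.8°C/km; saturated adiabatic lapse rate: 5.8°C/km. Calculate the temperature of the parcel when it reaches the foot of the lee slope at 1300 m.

27.28°C

900–1600 m, dry: Δz = 0.7 km ⇒ ΔT = -6.86°C; T = 21.54°C
1600–2300 m, saturated: Δz = 0.7 km ⇒ ΔT = -4.06°C; T = 17.48°C
2300–1300 m, dry descent: Δz = 1 km ⇒ ΔT = +9.8°C; T = 27.28°C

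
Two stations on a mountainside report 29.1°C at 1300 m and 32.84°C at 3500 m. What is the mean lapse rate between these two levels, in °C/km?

-1.7°C/km

Γ = −ΔT/Δz = (29.1 − 32.84) / (3500 − 1300) m
  = -3.74°C / 2.2 km = -1.7°C/km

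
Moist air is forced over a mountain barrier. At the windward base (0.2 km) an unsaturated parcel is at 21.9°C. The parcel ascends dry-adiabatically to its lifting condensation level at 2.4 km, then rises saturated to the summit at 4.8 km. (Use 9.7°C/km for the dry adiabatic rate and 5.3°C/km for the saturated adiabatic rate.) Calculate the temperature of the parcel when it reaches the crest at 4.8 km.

-12.16°C

200–2400 m, dry: Δz = 2.2 km ⇒ ΔT = -21.34°C; T = 0.56°C
2400–4800 m, saturated: Δz = 2.4 km ⇒ ΔT = -12.72°C; T = -12.16°C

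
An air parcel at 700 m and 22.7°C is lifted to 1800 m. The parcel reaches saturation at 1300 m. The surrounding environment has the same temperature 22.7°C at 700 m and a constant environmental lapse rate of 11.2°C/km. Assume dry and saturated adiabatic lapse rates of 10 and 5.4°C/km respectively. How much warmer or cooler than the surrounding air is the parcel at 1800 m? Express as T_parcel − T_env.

+3.62°C (parcel warmer than environment)

Parcel:
  700 → 1300 m (dry, 10°C/km): ΔT = -10 × 0.6 = -6°C → T = 16.7°C
  1300 → 1800 m (saturated, 5.4°C/km): ΔT = -5.4 × 0.5 = -2.7°C → T = 14°C
Environment:
  700 → 1800 m (environment, 11.2°C/km): ΔT = -11.2 × 1.1 = -12.32°C → T = 10.38°C
T_parcel − T_env = 14 − 10.38 = +3.62°C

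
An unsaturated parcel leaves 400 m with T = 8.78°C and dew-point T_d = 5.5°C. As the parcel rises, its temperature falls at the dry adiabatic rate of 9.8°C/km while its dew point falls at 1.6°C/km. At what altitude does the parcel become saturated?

T and T_d converge at 9.8 − 1.6 = 8.2°C per km
Height above start = (8.78 − 5.5) / 8.2 = 0.4 km
LCL altitude = 400 m + 400 m = 800 m

800 m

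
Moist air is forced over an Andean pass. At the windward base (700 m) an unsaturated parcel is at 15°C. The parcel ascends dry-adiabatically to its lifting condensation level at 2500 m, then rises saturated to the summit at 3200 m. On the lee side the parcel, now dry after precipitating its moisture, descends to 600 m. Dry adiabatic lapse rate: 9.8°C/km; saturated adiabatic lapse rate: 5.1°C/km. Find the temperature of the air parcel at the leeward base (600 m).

19.27°C

700 → 2500 m (dry, 9.8°C/km): ΔT = -9.8 × 1.8 = -17.64°C → T = -2.64°C
2500 → 3200 m (saturated, 5.1°C/km): ΔT = -5.1 × 0.7 = -3.57°C → T = -6.21°C
3200 → 600 m (dry descent, 9.8°C/km): ΔT = +9.8 × 2.6 = +25.48°C → T = 19.27°C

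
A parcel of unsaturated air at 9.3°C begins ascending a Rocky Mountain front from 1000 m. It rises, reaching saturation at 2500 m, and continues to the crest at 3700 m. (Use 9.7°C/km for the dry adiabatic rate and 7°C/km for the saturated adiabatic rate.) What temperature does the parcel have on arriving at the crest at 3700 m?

1000–2500 m, dry: Δz = 1.5 km ⇒ ΔT = -14.55°C; T = -5.25°C
2500–3700 m, saturated: Δz = 1.2 km ⇒ ΔT = -8.4°C; T = -13.65°C

-13.65°C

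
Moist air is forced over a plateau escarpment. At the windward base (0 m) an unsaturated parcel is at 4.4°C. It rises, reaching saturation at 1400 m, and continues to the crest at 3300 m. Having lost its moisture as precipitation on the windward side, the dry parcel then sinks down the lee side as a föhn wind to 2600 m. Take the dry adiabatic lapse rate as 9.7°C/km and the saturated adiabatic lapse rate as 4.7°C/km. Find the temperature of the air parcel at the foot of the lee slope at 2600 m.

-11.32°C

Dry to 1400 m: -9.7 × 1.4 km = -13.58°C, so T = -9.18°C.
Saturated to 3300 m: -4.7 × 1.9 km = -8.93°C, so T = -18.11°C.
Dry descent to 2600 m: +9.7 × 0.7 km = +6.79°C, so T = -11.32°C.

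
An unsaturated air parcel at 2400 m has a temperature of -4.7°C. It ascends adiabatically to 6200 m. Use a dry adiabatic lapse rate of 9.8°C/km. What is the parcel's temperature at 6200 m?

-41.94°C

Dry adiabatic to 6200 m: -9.8 × 3.8 km = -37.24°C, so T = -41.94°C.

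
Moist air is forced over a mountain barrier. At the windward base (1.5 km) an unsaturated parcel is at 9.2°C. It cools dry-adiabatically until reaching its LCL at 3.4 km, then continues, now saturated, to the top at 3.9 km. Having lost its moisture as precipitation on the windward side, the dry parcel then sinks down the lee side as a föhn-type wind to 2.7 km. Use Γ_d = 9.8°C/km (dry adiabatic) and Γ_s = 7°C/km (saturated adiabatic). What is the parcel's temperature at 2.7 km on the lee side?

-1.16°C

1500–3400 m, dry: Δz = 1.9 km ⇒ ΔT = -18.62°C; T = -9.42°C
3400–3900 m, saturated: Δz = 0.5 km ⇒ ΔT = -3.5°C; T = -12.92°C
3900–2700 m, dry descent: Δz = 1.2 km ⇒ ΔT = +11.76°C; T = -1.16°C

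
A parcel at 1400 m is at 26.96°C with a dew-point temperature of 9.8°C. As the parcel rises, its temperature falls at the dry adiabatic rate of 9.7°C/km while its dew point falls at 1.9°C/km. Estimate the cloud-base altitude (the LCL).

T and T_d converge at 9.7 − 1.9 = 7.8°C per km
Height above start = (26.96 − 9.8) / 7.8 = 2.2 km
LCL altitude = 1400 m + 2200 m = 3600 m

3600 m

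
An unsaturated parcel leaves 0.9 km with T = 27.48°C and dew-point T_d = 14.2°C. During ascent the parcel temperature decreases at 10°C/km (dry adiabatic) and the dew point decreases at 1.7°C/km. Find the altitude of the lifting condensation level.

T and T_d converge at 10 − 1.7 = 8.3°C per km
Height above start = (27.48 − 14.2) / 8.3 = 1.6 km
LCL altitude = 900 m + 1600 m = 2500 m

2.5 km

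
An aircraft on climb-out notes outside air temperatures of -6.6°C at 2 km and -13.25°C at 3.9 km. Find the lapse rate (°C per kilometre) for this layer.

Γ = −ΔT/Δz = (-6.6 − (-13.25)) / (3900 − 2000) m
  = 6.65°C / 1.9 km = 3.5°C/km

3.5°C/km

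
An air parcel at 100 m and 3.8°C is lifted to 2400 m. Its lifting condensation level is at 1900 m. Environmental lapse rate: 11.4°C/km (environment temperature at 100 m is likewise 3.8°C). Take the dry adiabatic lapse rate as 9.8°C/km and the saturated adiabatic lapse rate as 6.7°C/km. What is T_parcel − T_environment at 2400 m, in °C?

+5.23°C (parcel warmer than environment)

Parcel:
  100–1900 m, dry: Δz = 1.8 km ⇒ ΔT = -17.64°C; T = -13.84°C
  1900–2400 m, saturated: Δz = 0.5 km ⇒ ΔT = -3.35°C; T = -17.19°C
Environment:
  100–2400 m, environment: Δz = 2.3 km ⇒ ΔT = -26.22°C; T = -22.42°C
T_parcel − T_env = -17.19 − (-22.42) = +5.23°C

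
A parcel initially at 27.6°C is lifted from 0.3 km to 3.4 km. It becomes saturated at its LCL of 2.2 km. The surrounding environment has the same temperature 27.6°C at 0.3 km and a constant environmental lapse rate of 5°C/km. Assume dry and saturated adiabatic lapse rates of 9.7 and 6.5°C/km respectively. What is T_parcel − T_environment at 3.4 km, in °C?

Parcel:
  300–2200 m, dry: Δz = 1.9 km ⇒ ΔT = -18.43°C; T = 9.17°C
  2200–3400 m, saturated: Δz = 1.2 km ⇒ ΔT = -7.8°C; T = 1.37°C
Environment:
  300–3400 m, environment: Δz = 3.1 km ⇒ ΔT = -15.5°C; T = 12.1°C
T_parcel − T_env = 1.37 − 12.1 = -10.73°C

-10.73°C (parcel cooler than environment)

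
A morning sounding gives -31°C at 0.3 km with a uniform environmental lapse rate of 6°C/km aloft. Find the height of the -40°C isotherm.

1.8 km

Height above start = (-31 − (-40)) / 6 = 1.5 km
Altitude = 300 m + 1500 m = 1800 m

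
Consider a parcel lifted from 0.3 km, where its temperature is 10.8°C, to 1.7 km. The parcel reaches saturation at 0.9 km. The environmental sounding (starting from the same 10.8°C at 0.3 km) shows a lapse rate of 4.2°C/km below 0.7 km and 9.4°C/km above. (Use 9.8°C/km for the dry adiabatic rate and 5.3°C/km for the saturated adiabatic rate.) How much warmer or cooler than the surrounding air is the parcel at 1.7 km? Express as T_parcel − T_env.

Parcel:
  Dry to 900 m: -9.8 × 0.6 km = -5.88°C, so T = 4.92°C.
  Saturated to 1700 m: -5.3 × 0.8 km = -4.24°C, so T = 0.68°C.
Environment:
  Environment, lower layer to 700 m: -4.2 × 0.4 km = -1.68°C, so T = 9.12°C.
  Environment, upper layer to 1700 m: -9.4 × 1 km = -9.4°C, so T = -0.28°C.
T_parcel − T_env = 0.68 − (-0.28) = +0.96°C

+0.96°C (parcel warmer than environment)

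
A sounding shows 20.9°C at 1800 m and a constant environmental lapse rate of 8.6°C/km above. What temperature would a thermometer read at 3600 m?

5.42°C

1800 → 3600 m (environmental, 8.6°C/km): ΔT = -8.6 × 1.8 = -15.48°C → T = 5.42°C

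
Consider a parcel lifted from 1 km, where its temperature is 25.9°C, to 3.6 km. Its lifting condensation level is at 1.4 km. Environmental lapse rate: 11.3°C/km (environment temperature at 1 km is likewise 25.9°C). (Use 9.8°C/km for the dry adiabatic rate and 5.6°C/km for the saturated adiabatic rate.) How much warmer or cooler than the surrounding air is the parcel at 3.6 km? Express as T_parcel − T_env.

Parcel:
  From 1000 m to 1400 m (dry): cools by 9.8 × 0.4 = 3.92°C, giving 21.98°C.
  From 1400 m to 3600 m (saturated): cools by 5.6 × 2.2 = 12.32°C, giving 9.66°C.
Environment:
  From 1000 m to 3600 m (environment): cools by 11.3 × 2.6 = 29.38°C, giving -3.48°C.
T_parcel − T_env = 9.66 − (-3.48) = +13.14°C

+13.14°C (parcel warmer than environment)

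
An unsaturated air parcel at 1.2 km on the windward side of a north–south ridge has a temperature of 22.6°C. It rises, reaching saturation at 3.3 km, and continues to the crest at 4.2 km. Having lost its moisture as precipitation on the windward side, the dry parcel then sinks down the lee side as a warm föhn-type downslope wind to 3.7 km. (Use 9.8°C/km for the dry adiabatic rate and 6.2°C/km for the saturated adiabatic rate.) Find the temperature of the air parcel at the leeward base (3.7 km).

From 1200 m to 3300 m (dry): cools by 9.8 × 2.1 = 20.58°C, giving 2.02°C.
From 3300 m to 4200 m (saturated): cools by 6.2 × 0.9 = 5.58°C, giving -3.56°C.
From 4200 m to 3700 m (dry descent): warms by 9.8 × 0.5 = 4.9°C, giving 1.34°C.

1.34°C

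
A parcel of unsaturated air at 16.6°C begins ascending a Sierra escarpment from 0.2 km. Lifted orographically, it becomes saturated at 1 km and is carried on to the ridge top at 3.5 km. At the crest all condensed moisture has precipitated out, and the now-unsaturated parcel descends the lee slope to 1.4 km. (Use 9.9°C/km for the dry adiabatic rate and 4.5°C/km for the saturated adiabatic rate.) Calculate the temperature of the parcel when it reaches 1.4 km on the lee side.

200 → 1000 m (dry, 9.9°C/km): ΔT = -9.9 × 0.8 = -7.92°C → T = 8.68°C
1000 → 3500 m (saturated, 4.5°C/km): ΔT = -4.5 × 2.5 = -11.25°C → T = -2.57°C
3500 → 1400 m (dry descent, 9.9°C/km): ΔT = +9.9 × 2.1 = +20.79°C → T = 18.22°C

18.22°C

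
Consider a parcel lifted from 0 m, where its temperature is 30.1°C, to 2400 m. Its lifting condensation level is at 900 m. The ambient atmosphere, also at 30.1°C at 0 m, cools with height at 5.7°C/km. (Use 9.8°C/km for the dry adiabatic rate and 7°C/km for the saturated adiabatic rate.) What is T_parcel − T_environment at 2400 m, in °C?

-5.64°C (parcel cooler than environment)

Parcel:
  From 0 m to 900 m (dry): cools by 9.8 × 0.9 = 8.82°C, giving 21.28°C.
  From 900 m to 2400 m (saturated): cools by 7 × 1.5 = 10.5°C, giving 10.78°C.
Environment:
  From 0 m to 2400 m (environment): cools by 5.7 × 2.4 = 13.68°C, giving 16.42°C.
T_parcel − T_env = 10.78 − 16.42 = -5.64°C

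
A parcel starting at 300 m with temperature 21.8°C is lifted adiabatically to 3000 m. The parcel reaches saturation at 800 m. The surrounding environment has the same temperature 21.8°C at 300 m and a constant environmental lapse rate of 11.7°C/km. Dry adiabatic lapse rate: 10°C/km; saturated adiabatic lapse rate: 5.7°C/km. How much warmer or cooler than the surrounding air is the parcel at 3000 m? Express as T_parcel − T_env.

+14.05°C (parcel warmer than environment)

Parcel:
  300–800 m, dry: Δz = 0.5 km ⇒ ΔT = -5°C; T = 16.8°C
  800–3000 m, saturated: Δz = 2.2 km ⇒ ΔT = -12.54°C; T = 4.26°C
Environment:
  300–3000 m, environment: Δz = 2.7 km ⇒ ΔT = -31.59°C; T = -9.79°C
T_parcel − T_env = 4.26 − (-9.79) = +14.05°C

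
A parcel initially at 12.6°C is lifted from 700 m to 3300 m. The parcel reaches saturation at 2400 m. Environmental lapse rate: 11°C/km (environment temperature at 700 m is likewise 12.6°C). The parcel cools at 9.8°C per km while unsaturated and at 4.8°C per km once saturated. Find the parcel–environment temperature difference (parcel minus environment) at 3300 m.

Parcel:
  700–2400 m, dry: Δz = 1.7 km ⇒ ΔT = -16.66°C; T = -4.06°C
  2400–3300 m, saturated: Δz = 0.9 km ⇒ ΔT = -4.32°C; T = -8.38°C
Environment:
  700–3300 m, environment: Δz = 2.6 km ⇒ ΔT = -28.6°C; T = -16°C
T_parcel − T_env = -8.38 − (-16) = +7.62°C

+7.62°C (parcel warmer than environment)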